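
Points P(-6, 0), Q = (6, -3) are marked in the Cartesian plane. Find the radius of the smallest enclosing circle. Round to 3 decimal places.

6.185

The smallest circle enclosing two points has them as diameter endpoints.
Centre = midpoint = (0, -1.5); r² = |PQ|²/4 = 153/4 = 38.25.
r = √(38.25) ≈ 6.185.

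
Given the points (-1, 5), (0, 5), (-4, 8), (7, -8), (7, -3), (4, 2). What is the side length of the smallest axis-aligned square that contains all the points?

16

The bounding box has width 11 and height 16.
An axis-aligned square enclosing the set must have side ≥ max(width, height).
So the minimum side is max(11, 16) = 16.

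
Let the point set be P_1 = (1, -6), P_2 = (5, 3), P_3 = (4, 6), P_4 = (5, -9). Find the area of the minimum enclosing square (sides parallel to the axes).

225

The bounding box has width 4 and height 15.
An axis-aligned square enclosing the set must have side ≥ max(width, height).
So the minimum side is max(4, 15) = 15.
Area = 15² = 225.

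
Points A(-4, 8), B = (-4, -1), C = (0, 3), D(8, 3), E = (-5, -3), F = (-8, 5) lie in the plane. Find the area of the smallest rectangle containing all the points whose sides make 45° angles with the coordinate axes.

171

In coordinates u = x + y, v = x − y the rectangle is axis-aligned; the map (x,y)→(u,v) scales areas by 2.
u-values: 4, -5, 3, 11, -8, -3; range = 11 − (-8) = 19.
v-values: -12, -3, -3, 5, -2, -13; range = 5 − (-13) = 18.
Area = (19 × 18) / 2 = 171.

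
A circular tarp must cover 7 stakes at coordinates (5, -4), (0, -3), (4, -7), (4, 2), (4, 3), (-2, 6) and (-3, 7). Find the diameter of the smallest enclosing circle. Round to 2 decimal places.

15.65

A smallest enclosing disk is always determined by at most three of the input points on its boundary.
The farthest pair is (4, -7)–(-3, 7) with squared distance 245. The circle on this segment as diameter has centre (0.5, 0) and r² = 245/4 = 61.25.
Check (5, -4): distance² to centre = 36.25 ≤ 61.25, so it lies inside.
All remaining points lie in this disk, and no smaller disk contains both endpoints, so this is the minimum enclosing circle.
Diameter = 2r = 2√(61.25) ≈ 15.65.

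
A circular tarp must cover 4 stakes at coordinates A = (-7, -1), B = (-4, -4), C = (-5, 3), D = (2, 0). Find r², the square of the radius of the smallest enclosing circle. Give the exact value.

20.5

The farthest pair is A–D with squared distance 82. The circle on this segment as diameter has centre (-2.5, -0.5) and r² = 82/4 = 20.5.
Check B: distance² to centre = 14.5 ≤ 20.5, so it lies inside.
All remaining points lie in this disk, and no smaller disk contains both endpoints, so this is the minimum enclosing circle.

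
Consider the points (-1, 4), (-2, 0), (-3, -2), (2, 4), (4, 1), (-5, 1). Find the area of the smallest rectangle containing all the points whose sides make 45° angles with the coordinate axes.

In coordinates u = x + y, v = x − y the rectangle is axis-aligned; the map (x,y)→(u,v) scales areas by 2.
u-values: 3, -2, -5, 6, 5, -4; range = 6 − (-5) = 11.
v-values: -5, -2, -1, -2, 3, -6; range = 3 − (-6) = 9.
Area = (11 × 9) / 2 = 49.5.

49.5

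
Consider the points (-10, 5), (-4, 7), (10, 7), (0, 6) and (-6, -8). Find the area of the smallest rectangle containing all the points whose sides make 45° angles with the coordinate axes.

In coordinates u = x + y, v = x − y the rectangle is axis-aligned; the map (x,y)→(u,v) scales areas by 2.
u-values: -5, 3, 17, 6, -14; range = 17 − (-14) = 31.
v-values: -15, -11, 3, -6, 2; range = 3 − (-15) = 18.
Area = (31 × 18) / 2 = 279.

279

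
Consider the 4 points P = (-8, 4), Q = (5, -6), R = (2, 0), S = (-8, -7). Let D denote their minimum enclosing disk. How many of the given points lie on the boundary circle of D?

By Welzl's lemma the MEC is supported by two points (diametrically opposite) or three points (on a circumcircle).
The minimum enclosing circle is determined by three boundary points: P, Q, S.
Their circumcentre is (-49/26, -1.5) with r² = 22865/338.
The farthest remaining point R is at distance² 5861/338 ≤ 22865/338.
The points at distance exactly r from the centre are P, Q, S — 3 points.

3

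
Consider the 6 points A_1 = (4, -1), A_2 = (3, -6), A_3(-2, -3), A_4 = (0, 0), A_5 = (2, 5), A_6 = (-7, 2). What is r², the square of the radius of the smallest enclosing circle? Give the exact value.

12505/289

The minimum enclosing circle of a finite set is fixed by two of the points (as a diameter) or three (as a circumcircle).
The minimum enclosing circle is determined by three boundary points: A_2, A_5, A_6.
Their circumcentre is (-18/17, -14/17) with r² = 12505/289.
The farthest remaining point A_1 is at distance² 7405/289 ≤ 12505/289.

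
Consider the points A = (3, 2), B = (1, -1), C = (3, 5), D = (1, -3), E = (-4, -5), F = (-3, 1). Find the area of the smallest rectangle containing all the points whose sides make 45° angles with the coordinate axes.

68

In coordinates u = x + y, v = x − y the rectangle is axis-aligned; the map (x,y)→(u,v) scales areas by 2.
u-values: 5, 0, 8, -2, -9, -2; range = 8 − (-9) = 17.
v-values: 1, 2, -2, 4, 1, -4; range = 4 − (-4) = 8.
Area = (17 × 8) / 2 = 68.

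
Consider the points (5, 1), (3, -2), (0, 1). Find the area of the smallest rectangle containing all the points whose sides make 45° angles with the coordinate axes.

15

In coordinates u = x + y, v = x − y the rectangle is axis-aligned; the map (x,y)→(u,v) scales areas by 2.
u-values: 6, 1, 1; range = 6 − 1 = 5.
v-values: 4, 5, -1; range = 5 − (-1) = 6.
Area = (5 × 6) / 2 = 15.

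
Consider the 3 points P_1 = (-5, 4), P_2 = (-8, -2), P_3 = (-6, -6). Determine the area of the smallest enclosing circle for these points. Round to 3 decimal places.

79.325

Side lengths²: P_1P_2² = 45, P_1P_3² = 101, P_2P_3² = 20.
Since P_1P_3² = 101 ≥ 45 + 20 = 65, the angle opposite P_1P_3 is not acute, so the smallest enclosing circle has P_1P_3 as diameter.
Centre = midpoint of P_1P_3 = (-5.5, -1), r² = 101/4 = 25.25.
Area = π·r² = π·25.25 ≈ 79.325.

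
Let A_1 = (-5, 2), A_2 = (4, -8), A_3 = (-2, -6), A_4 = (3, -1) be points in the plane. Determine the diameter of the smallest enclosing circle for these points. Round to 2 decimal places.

A smallest enclosing disk is always determined by at most three of the input points on its boundary.
The farthest pair is A_1–A_2 with squared distance 181. The circle on this segment as diameter has centre (-0.5, -3) and r² = 181/4 = 45.25.
Check A_3: distance² to centre = 11.25 ≤ 45.25, so it lies inside.
All remaining points lie in this disk, and no smaller disk contains both endpoints, so this is the minimum enclosing circle.
Diameter = 2r = 2√(45.25) ≈ 13.45.

13.45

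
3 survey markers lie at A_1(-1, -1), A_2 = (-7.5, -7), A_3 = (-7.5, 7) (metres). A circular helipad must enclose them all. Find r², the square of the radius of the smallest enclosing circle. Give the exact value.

Side lengths²: A_1A_2² = 78.25, A_1A_3² = 106.25, A_2A_3² = 196.
Since A_2A_3² = 196 ≥ 106.25 + 78.25 = 184.5, the angle opposite A_2A_3 is not acute, so the smallest enclosing circle has A_2A_3 as diameter.
Centre = midpoint of A_2A_3 = (-7.5, 0), r² = 196/4 = 49.

49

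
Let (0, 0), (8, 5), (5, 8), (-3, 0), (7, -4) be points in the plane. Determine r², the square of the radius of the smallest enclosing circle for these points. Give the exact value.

By Welzl's lemma the MEC is supported by two points (diametrically opposite) or three points (on a circumcircle).
The minimum enclosing circle is determined by three boundary points: (5, 8), (-3, 0), (7, -4).
Their circumcentre is (24/7, 11/7) with r² = 2146/49.
The farthest remaining point (8, 5) is at distance² 1600/49 ≤ 2146/49.

2146/49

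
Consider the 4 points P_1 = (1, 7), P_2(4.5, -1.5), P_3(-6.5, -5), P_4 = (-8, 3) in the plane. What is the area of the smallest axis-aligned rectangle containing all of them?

150

x ranges over [-8, 4.5], width 12.5.
y ranges over [-5, 7], height 12.
Area = 12.5 × 12 = 150.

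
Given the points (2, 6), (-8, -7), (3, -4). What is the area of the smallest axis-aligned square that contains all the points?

The bounding box has width 11 and height 13.
An axis-aligned square enclosing the set must have side ≥ max(width, height).
So the minimum side is max(11, 13) = 13.
Area = 13² = 169.

169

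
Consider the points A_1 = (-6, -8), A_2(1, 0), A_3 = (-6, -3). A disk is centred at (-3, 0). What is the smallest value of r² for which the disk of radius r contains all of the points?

The required radius is the distance from (-3, 0) to the farthest point.
Squared distances: 73, 16, 18.
Maximum is 73, attained at A_1.

73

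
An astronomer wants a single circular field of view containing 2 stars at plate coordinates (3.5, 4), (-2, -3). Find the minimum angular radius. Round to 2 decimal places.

4.45

The smallest circle enclosing two points has them as diameter endpoints.
Centre = midpoint = (0.75, 0.5); r² = |(3.5, 4)−(-2, -3)|²/4 = 79.25/4 = 19.8125.
r = √(19.8125) ≈ 4.45.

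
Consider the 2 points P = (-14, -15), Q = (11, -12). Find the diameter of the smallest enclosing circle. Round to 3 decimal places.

The smallest circle enclosing two points has them as diameter endpoints.
Centre = midpoint = (-1.5, -13.5); r² = |PQ|²/4 = 634/4 = 158.5.
Diameter = 2r = 2√(158.5) ≈ 25.179.

25.179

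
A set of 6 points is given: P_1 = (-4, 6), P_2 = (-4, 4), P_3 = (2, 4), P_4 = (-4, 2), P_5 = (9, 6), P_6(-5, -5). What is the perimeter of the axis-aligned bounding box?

50

Width = max x − min x = 9 − (-5) = 14.
Height = max y − min y = 6 − (-5) = 11.
Perimeter = 2(14 + 11) = 50.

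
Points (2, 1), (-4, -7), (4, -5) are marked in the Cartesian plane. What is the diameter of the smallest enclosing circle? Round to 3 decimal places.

10.030

Call the three points A, B, C in the order given.
Side lengths²: AB² = 100, AC² = 40, BC² = 68.
Since AB² = 100 < 68 + 40 = 108, the triangle is acute, so the smallest enclosing circle is the circumcircle.
Circumcentre = (-9/13, -42/13), r² = 4250/169.
Diameter = 2r = 2√(4250/169) ≈ 10.030.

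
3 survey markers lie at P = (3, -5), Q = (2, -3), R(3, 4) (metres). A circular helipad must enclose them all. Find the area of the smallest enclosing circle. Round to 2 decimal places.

Side lengths²: PQ² = 5, PR² = 81, QR² = 50.
Since PR² = 81 ≥ 50 + 5 = 55, the angle opposite PR is not acute, so the smallest enclosing circle has PR as diameter.
Centre = midpoint of PR = (3, -0.5), r² = 81/4 = 20.25.
Area = π·r² = π·20.25 ≈ 63.62.

63.62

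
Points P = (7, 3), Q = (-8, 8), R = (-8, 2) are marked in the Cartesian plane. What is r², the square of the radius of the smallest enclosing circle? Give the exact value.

Side lengths²: PQ² = 250, PR² = 226, QR² = 36.
Since PQ² = 250 < 226 + 36 = 262, the triangle is acute, so the smallest enclosing circle is the circumcircle.
Circumcentre = (-2/3, 5), r² = 565/9.

565/9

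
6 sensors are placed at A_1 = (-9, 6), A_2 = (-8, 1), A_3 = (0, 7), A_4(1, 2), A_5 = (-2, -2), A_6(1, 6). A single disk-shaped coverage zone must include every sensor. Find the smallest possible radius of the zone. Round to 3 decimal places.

5.677

A smallest enclosing disk is always determined by at most three of the input points on its boundary.
The minimum enclosing circle is determined by three boundary points: A_1, A_5, A_6.
Their circumcentre is (-4, 3.3125) with r² = 32.22265625.
The farthest remaining point A_3 is at distance² 29.59765625 ≤ 32.22265625.
r = √(32.22265625) ≈ 5.677.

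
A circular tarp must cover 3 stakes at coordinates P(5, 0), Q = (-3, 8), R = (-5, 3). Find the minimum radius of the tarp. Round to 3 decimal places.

Side lengths²: PQ² = 128, PR² = 109, QR² = 29.
Since PQ² = 128 < 109 + 29 = 138, the triangle is acute, so the smallest enclosing circle is the circumcircle.
Circumcentre = (9/14, 51/14), r² = 3161/98.
r = √(3161/98) ≈ 5.679.

5.679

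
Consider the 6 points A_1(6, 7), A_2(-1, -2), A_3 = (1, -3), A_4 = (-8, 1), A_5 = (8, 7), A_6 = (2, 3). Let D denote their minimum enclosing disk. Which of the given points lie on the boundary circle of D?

By Welzl's lemma the MEC is supported by two points (diametrically opposite) or three points (on a circumcircle).
The farthest pair is A_4–A_5 with squared distance 292. The circle on this segment as diameter has centre (0, 4) and r² = 292/4 = 73.
Check A_1: distance² to centre = 45 ≤ 73, so it lies inside.
All remaining points lie in this disk, and no smaller disk contains both endpoints, so this is the minimum enclosing circle.
The points at distance exactly r from the centre are A_4, A_5 — 2 points.

A_4, A_5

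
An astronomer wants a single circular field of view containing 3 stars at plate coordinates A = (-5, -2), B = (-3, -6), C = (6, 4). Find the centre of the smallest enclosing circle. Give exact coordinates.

(1.5, -1)

Side lengths²: AB² = 20, AC² = 157, BC² = 181.
Since BC² = 181 ≥ 157 + 20 = 177, the angle opposite BC is not acute, so the smallest enclosing circle has BC as diameter.
Centre = midpoint of BC = (1.5, -1), r² = 181/4 = 45.25.
Centre = (1.5, -1).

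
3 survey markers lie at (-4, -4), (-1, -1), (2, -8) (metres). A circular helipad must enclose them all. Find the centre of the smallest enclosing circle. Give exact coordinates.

Call the three points A, B, C in the order given.
Side lengths²: AB² = 18, AC² = 52, BC² = 58.
Since BC² = 58 < 52 + 18 = 70, the triangle is acute, so the smallest enclosing circle is the circumcircle.
Circumcentre = (-0.2, -4.8), r² = 15.08.
Centre = (-0.2, -4.8).

(-0.2, -4.8)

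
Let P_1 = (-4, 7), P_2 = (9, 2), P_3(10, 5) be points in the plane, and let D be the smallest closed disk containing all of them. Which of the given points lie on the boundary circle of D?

P_1, P_2, P_3

Side lengths²: P_1P_2² = 194, P_1P_3² = 200, P_2P_3² = 10.
Since P_1P_3² = 200 < 194 + 10 = 204, the triangle is acute, so the smallest enclosing circle is the circumcircle.
Circumcentre = (65/22, 125/22), r² = 12125/242.
The points at distance exactly r from the centre are P_1, P_2, P_3 — 3 points.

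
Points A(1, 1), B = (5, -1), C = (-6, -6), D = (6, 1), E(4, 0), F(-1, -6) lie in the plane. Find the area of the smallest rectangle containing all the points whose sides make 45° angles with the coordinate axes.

57

In coordinates u = x + y, v = x − y the rectangle is axis-aligned; the map (x,y)→(u,v) scales areas by 2.
u-values: 2, 4, -12, 7, 4, -7; range = 7 − (-12) = 19.
v-values: 0, 6, 0, 5, 4, 5; range = 6 − 0 = 6.
Area = (19 × 6) / 2 = 57.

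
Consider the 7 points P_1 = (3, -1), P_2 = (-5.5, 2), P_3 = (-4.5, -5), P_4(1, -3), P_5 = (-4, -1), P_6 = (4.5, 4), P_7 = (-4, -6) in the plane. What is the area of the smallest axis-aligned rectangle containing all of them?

x ranges over [-5.5, 4.5], width 10.
y ranges over [-6, 4], height 10.
Area = 10 × 10 = 100.

100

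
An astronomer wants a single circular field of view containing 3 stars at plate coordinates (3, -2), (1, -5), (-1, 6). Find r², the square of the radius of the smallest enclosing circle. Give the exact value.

Call the three points A, B, C in the order given.
Side lengths²: AB² = 13, AC² = 80, BC² = 125.
Since BC² = 125 ≥ 80 + 13 = 93, the angle opposite BC is not acute, so the smallest enclosing circle has BC as diameter.
Centre = midpoint of BC = (0, 0.5), r² = 125/4 = 31.25.

31.25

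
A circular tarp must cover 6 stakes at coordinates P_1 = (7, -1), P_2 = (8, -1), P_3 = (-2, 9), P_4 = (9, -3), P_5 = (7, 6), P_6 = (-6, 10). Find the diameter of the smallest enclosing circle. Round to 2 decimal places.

19.85

The farthest pair is P_4–P_6 with squared distance 394. The circle on this segment as diameter has centre (1.5, 3.5) and r² = 394/4 = 98.5.
Check P_1: distance² to centre = 50.5 ≤ 98.5, so it lies inside.
All remaining points lie in this disk, and no smaller disk contains both endpoints, so this is the minimum enclosing circle.
Diameter = 2r = 2√(98.5) ≈ 19.85.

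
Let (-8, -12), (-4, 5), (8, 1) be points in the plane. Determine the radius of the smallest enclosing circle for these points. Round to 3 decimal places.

Call the three points A, B, C in the order given.
Side lengths²: AB² = 305, AC² = 425, BC² = 160.
Since AC² = 425 < 305 + 160 = 465, the triangle is acute, so the smallest enclosing circle is the circumcircle.
Circumcentre = (-13/22, -105/22), r² = 25925/242.
r = √(25925/242) ≈ 10.350.

10.350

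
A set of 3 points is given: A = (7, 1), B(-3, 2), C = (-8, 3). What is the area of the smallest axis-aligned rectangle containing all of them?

x ranges over [-8, 7], width 15.
y ranges over [1, 3], height 2.
Area = 15 × 2 = 30.

30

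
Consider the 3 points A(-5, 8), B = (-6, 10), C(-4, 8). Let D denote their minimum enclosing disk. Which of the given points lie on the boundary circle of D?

B, C

Side lengths²: AB² = 5, AC² = 1, BC² = 8.
Since BC² = 8 ≥ 5 + 1 = 6, the angle opposite BC is not acute, so the smallest enclosing circle has BC as diameter.
Centre = midpoint of BC = (-5, 9), r² = 8/4 = 2.
The points at distance exactly r from the centre are B, C — 2 points.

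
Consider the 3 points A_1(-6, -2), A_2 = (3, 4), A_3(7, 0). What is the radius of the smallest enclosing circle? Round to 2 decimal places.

Side lengths²: A_1A_2² = 117, A_1A_3² = 173, A_2A_3² = 32.
Since A_1A_3² = 173 ≥ 117 + 32 = 149, the angle opposite A_1A_3 is not acute, so the smallest enclosing circle has A_1A_3 as diameter.
Centre = midpoint of A_1A_3 = (0.5, -1), r² = 173/4 = 43.25.
r = √(43.25) ≈ 6.58.

6.58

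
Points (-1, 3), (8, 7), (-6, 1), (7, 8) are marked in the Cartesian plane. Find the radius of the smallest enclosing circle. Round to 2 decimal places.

7.62

By Welzl's lemma the MEC is supported by two points (diametrically opposite) or three points (on a circumcircle).
The farthest pair is (8, 7)–(-6, 1) with squared distance 232. The circle on this segment as diameter has centre (1, 4) and r² = 232/4 = 58.
Check (-1, 3): distance² to centre = 5 ≤ 58, so it lies inside.
All remaining points lie in this disk, and no smaller disk contains both endpoints, so this is the minimum enclosing circle.
r = √58 ≈ 7.62.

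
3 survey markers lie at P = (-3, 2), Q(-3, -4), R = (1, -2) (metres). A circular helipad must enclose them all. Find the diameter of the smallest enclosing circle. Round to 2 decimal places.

6.32

Side lengths²: PQ² = 36, PR² = 32, QR² = 20.
Since PQ² = 36 < 32 + 20 = 52, the triangle is acute, so the smallest enclosing circle is the circumcircle.
Circumcentre = (-2, -1), r² = 10.
Diameter = 2r = 2√10 ≈ 6.32.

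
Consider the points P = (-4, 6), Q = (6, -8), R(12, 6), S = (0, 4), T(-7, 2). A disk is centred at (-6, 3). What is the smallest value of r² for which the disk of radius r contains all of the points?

The required radius is the distance from (-6, 3) to the farthest point.
Squared distances: 13, 265, 333, 37, 2.
Maximum is 333, attained at R.

333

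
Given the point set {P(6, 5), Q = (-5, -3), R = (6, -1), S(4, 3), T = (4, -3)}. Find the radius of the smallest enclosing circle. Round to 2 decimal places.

A smallest enclosing disk is always determined by at most three of the input points on its boundary.
The farthest pair is P–Q with squared distance 185. The circle on this segment as diameter has centre (0.5, 1) and r² = 185/4 = 46.25.
Check R: distance² to centre = 34.25 ≤ 46.25, so it lies inside.
All remaining points lie in this disk, and no smaller disk contains both endpoints, so this is the minimum enclosing circle.
r = √(46.25) ≈ 6.80.

6.80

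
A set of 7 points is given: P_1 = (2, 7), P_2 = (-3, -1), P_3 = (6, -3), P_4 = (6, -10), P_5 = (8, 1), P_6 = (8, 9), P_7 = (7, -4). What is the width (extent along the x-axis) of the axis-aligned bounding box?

max x = 8, min x = -3, so width = 11.

11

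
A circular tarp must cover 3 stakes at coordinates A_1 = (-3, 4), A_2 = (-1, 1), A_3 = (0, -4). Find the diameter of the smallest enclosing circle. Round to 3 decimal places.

Side lengths²: A_1A_2² = 13, A_1A_3² = 73, A_2A_3² = 26.
Since A_1A_3² = 73 ≥ 26 + 13 = 39, the angle opposite A_1A_3 is not acute, so the smallest enclosing circle has A_1A_3 as diameter.
Centre = midpoint of A_1A_3 = (-1.5, 0), r² = 73/4 = 18.25.
Diameter = 2r = 2√(18.25) ≈ 8.544.

8.544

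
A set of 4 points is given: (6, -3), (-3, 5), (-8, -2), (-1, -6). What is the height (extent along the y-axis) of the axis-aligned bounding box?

max y = 5, min y = -6, so height = 11.

11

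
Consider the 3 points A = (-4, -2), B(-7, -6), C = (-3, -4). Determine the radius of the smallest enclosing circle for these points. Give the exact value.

2.5

Side lengths²: AB² = 25, AC² = 5, BC² = 20.
Since AB² = 25 ≥ 20 + 5 = 25, the angle opposite AB is not acute, so the smallest enclosing circle has AB as diameter.
Centre = midpoint of AB = (-5.5, -4), r² = 25/4 = 6.25.
r = √(6.25) = 2.5.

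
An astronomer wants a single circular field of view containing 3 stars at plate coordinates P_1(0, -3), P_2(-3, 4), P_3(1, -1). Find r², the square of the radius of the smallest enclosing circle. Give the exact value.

14.5

Side lengths²: P_1P_2² = 58, P_1P_3² = 5, P_2P_3² = 41.
Since P_1P_2² = 58 ≥ 41 + 5 = 46, the angle opposite P_1P_2 is not acute, so the smallest enclosing circle has P_1P_2 as diameter.
Centre = midpoint of P_1P_2 = (-1.5, 0.5), r² = 58/4 = 14.5.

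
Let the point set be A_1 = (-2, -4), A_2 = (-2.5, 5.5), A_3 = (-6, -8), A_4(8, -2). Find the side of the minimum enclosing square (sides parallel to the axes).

14

The bounding box has width 14 and height 13.5.
An axis-aligned square enclosing the set must have side ≥ max(width, height).
So the minimum side is max(14, 13.5) = 14.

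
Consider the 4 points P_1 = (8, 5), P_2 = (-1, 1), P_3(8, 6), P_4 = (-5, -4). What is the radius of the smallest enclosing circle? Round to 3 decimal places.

8.201

A smallest enclosing disk is always determined by at most three of the input points on its boundary.
The farthest pair is P_3–P_4 with squared distance 269. The circle on this segment as diameter has centre (1.5, 1) and r² = 269/4 = 67.25.
Check P_1: distance² to centre = 58.25 ≤ 67.25, so it lies inside.
All remaining points lie in this disk, and no smaller disk contains both endpoints, so this is the minimum enclosing circle.
r = √(67.25) ≈ 8.201.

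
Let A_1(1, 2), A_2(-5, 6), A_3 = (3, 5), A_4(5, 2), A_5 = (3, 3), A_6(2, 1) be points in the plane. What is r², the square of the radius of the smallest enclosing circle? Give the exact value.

The farthest pair is A_2–A_4 with squared distance 116. The circle on this segment as diameter has centre (0, 4) and r² = 116/4 = 29.
Check A_1: distance² to centre = 5 ≤ 29, so it lies inside.
All remaining points lie in this disk, and no smaller disk contains both endpoints, so this is the minimum enclosing circle.

29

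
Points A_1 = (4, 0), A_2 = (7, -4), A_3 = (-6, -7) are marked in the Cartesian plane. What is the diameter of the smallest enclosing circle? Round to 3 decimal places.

13.342

Side lengths²: A_1A_2² = 25, A_1A_3² = 149, A_2A_3² = 178.
Since A_2A_3² = 178 ≥ 149 + 25 = 174, the angle opposite A_2A_3 is not acute, so the smallest enclosing circle has A_2A_3 as diameter.
Centre = midpoint of A_2A_3 = (0.5, -5.5), r² = 178/4 = 44.5.
Diameter = 2r = 2√(44.5) ≈ 13.342.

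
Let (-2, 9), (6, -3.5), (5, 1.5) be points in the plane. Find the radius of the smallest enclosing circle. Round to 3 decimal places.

7.420

Call the three points A, B, C in the order given.
Side lengths²: AB² = 220.25, AC² = 105.25, BC² = 26.
Since AB² = 220.25 ≥ 105.25 + 26 = 131.25, the angle opposite AB is not acute, so the smallest enclosing circle has AB as diameter.
Centre = midpoint of AB = (2, 2.75), r² = 220.25/4 = 55.0625.
r = √(55.0625) ≈ 7.420.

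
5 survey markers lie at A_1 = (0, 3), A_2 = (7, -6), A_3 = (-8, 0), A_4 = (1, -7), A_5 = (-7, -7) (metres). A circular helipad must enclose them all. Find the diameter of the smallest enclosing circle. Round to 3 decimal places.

16.155

The farthest pair is A_2–A_3 with squared distance 261. The circle on this segment as diameter has centre (-0.5, -3) and r² = 261/4 = 65.25.
Check A_1: distance² to centre = 36.25 ≤ 65.25, so it lies inside.
All remaining points lie in this disk, and no smaller disk contains both endpoints, so this is the minimum enclosing circle.
Diameter = 2r = 2√(65.25) ≈ 16.155.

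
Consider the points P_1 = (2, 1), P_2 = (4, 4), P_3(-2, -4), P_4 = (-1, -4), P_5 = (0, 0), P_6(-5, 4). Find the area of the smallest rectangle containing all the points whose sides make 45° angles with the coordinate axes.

In coordinates u = x + y, v = x − y the rectangle is axis-aligned; the map (x,y)→(u,v) scales areas by 2.
u-values: 3, 8, -6, -5, 0, -1; range = 8 − (-6) = 14.
v-values: 1, 0, 2, 3, 0, -9; range = 3 − (-9) = 12.
Area = (14 × 12) / 2 = 84.

84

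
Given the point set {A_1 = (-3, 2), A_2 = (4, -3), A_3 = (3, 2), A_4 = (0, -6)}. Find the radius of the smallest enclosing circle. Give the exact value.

4.5625

The minimum enclosing circle of a finite set is fixed by two of the points (as a diameter) or three (as a circumcircle).
The minimum enclosing circle is determined by three boundary points: A_1, A_3, A_4.
Their circumcentre is (0, -1.4375) with r² = 20.81640625.
The farthest remaining point A_2 is at distance² 18.44140625 ≤ 20.81640625.
r = √(20.81640625) = 4.5625.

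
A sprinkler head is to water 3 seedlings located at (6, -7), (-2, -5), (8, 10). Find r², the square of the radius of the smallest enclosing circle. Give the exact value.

Call the three points A, B, C in the order given.
Side lengths²: AB² = 68, AC² = 293, BC² = 325.
Since BC² = 325 < 293 + 68 = 361, the triangle is acute, so the smallest enclosing circle is the circumcircle.
Circumcentre = (111/28, 13/7), r² = 64753/784.

64753/784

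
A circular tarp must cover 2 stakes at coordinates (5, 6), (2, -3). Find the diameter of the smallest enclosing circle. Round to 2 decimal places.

The smallest circle enclosing two points has them as diameter endpoints.
Centre = midpoint = (3.5, 1.5); r² = |(5, 6)−(2, -3)|²/4 = 90/4 = 22.5.
Diameter = 2r = 2√(22.5) ≈ 9.49.

9.49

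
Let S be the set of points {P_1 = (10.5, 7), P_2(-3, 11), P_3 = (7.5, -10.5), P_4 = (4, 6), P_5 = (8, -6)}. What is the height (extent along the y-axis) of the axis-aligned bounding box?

21.5

max y = 11, min y = -10.5, so height = 21.5.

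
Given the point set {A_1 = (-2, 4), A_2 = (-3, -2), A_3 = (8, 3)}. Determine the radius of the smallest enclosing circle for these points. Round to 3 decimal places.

6.042

Side lengths²: A_1A_2² = 37, A_1A_3² = 101, A_2A_3² = 146.
Since A_2A_3² = 146 ≥ 101 + 37 = 138, the angle opposite A_2A_3 is not acute, so the smallest enclosing circle has A_2A_3 as diameter.
Centre = midpoint of A_2A_3 = (2.5, 0.5), r² = 146/4 = 36.5.
r = √(36.5) ≈ 6.042.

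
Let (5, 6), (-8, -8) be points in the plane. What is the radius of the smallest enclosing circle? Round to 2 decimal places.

The smallest circle enclosing two points has them as diameter endpoints.
Centre = midpoint = (-1.5, -1); r² = |(5, 6)−(-8, -8)|²/4 = 365/4 = 91.25.
r = √(91.25) ≈ 9.55.

9.55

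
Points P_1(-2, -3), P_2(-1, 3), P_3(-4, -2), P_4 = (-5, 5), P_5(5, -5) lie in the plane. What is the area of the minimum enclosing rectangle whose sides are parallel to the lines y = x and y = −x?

In coordinates u = x + y, v = x − y the rectangle is axis-aligned; the map (x,y)→(u,v) scales areas by 2.
u-values: -5, 2, -6, 0, 0; range = 2 − (-6) = 8.
v-values: 1, -4, -2, -10, 10; range = 10 − (-10) = 20.
Area = (8 × 20) / 2 = 80.

80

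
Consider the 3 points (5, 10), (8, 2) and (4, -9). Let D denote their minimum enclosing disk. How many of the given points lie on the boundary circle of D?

Call the three points A, B, C in the order given.
Side lengths²: AB² = 73, AC² = 362, BC² = 137.
Since AC² = 362 ≥ 137 + 73 = 210, the angle opposite AC is not acute, so the smallest enclosing circle has AC as diameter.
Centre = midpoint of AC = (4.5, 0.5), r² = 362/4 = 90.5.
The points at distance exactly r from the centre are (5, 10), (4, -9) — 2 points.

2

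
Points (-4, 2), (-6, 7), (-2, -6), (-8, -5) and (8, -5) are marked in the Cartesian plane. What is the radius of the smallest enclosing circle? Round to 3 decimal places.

The minimum enclosing circle is determined by three boundary points: (-6, 7), (-8, -5), (8, -5).
Their circumcentre is (0, -1/6) with r² = 3145/36.
The farthest remaining point (-2, -6) is at distance² 1369/36 ≤ 3145/36.
r = √(3145/36) ≈ 9.347.

9.347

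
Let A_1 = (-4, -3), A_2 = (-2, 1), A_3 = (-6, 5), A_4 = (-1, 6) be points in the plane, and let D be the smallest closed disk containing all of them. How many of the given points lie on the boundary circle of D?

3

The minimum enclosing circle of a finite set is fixed by two of the points (as a diameter) or three (as a circumcircle).
The minimum enclosing circle is determined by three boundary points: A_1, A_3, A_4.
Their circumcentre is (-19/7, 11/7) with r² = 1105/49.
The farthest remaining point A_2 is at distance² 41/49 ≤ 1105/49.
The points at distance exactly r from the centre are A_1, A_3, A_4 — 3 points.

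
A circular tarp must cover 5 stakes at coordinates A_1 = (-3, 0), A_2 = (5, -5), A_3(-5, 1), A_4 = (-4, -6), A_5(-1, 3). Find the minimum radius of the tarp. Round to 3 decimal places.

5.831

The farthest pair is A_2–A_3 with squared distance 136. The circle on this segment as diameter has centre (0, -2) and r² = 136/4 = 34.
Check A_1: distance² to centre = 13 ≤ 34, so it lies inside.
All remaining points lie in this disk, and no smaller disk contains both endpoints, so this is the minimum enclosing circle.
r = √34 ≈ 5.831.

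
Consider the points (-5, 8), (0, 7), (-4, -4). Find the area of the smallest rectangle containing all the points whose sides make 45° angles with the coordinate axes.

In coordinates u = x + y, v = x − y the rectangle is axis-aligned; the map (x,y)→(u,v) scales areas by 2.
u-values: 3, 7, -8; range = 7 − (-8) = 15.
v-values: -13, -7, 0; range = 0 − (-13) = 13.
Area = (15 × 13) / 2 = 97.5.

97.5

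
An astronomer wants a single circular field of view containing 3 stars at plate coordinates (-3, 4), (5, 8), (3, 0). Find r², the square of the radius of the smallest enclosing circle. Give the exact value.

1105/49

Call the three points A, B, C in the order given.
Side lengths²: AB² = 80, AC² = 52, BC² = 68.
Since AB² = 80 < 68 + 52 = 120, the triangle is acute, so the smallest enclosing circle is the circumcircle.
Circumcentre = (12/7, 32/7), r² = 1105/49.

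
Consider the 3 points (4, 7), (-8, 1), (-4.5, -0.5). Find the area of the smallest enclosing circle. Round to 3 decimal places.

Call the three points A, B, C in the order given.
Side lengths²: AB² = 180, AC² = 128.5, BC² = 14.5.
Since AB² = 180 ≥ 128.5 + 14.5 = 143, the angle opposite AB is not acute, so the smallest enclosing circle has AB as diameter.
Centre = midpoint of AB = (-2, 4), r² = 180/4 = 45.
Area = π·r² = π·45 ≈ 141.372.

141.372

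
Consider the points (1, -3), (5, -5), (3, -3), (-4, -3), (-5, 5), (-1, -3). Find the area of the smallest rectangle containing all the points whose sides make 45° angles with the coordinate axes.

In coordinates u = x + y, v = x − y the rectangle is axis-aligned; the map (x,y)→(u,v) scales areas by 2.
u-values: -2, 0, 0, -7, 0, -4; range = 0 − (-7) = 7.
v-values: 4, 10, 6, -1, -10, 2; range = 10 − (-10) = 20.
Area = (7 × 20) / 2 = 70.

70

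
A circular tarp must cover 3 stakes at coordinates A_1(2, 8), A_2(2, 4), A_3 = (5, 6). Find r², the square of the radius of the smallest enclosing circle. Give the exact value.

Side lengths²: A_1A_2² = 16, A_1A_3² = 13, A_2A_3² = 13.
Since A_1A_2² = 16 < 13 + 13 = 26, the triangle is acute, so the smallest enclosing circle is the circumcircle.
Circumcentre = (17/6, 6), r² = 169/36.

169/36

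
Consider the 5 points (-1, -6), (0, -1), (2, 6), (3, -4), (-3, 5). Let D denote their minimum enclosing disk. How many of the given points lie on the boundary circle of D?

2

The farthest pair is (-1, -6)–(2, 6) with squared distance 153. The circle on this segment as diameter has centre (0.5, 0) and r² = 153/4 = 38.25.
Check (0, -1): distance² to centre = 1.25 ≤ 38.25, so it lies inside.
All remaining points lie in this disk, and no smaller disk contains both endpoints, so this is the minimum enclosing circle.
The points at distance exactly r from the centre are (-1, -6), (2, 6) — 2 points.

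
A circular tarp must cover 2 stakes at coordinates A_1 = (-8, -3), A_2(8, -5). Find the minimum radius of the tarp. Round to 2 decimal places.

The smallest circle enclosing two points has them as diameter endpoints.
Centre = midpoint = (0, -4); r² = |A_1A_2|²/4 = 260/4 = 65.
r = √65 ≈ 8.06.

8.06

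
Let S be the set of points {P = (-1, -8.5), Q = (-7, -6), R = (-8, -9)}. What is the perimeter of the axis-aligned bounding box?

20

Width = max x − min x = -1 − (-8) = 7.
Height = max y − min y = -6 − (-9) = 3.
Perimeter = 2(7 + 3) = 20.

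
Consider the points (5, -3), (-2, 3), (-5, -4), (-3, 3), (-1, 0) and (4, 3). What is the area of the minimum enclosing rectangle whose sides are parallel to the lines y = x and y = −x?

In coordinates u = x + y, v = x − y the rectangle is axis-aligned; the map (x,y)→(u,v) scales areas by 2.
u-values: 2, 1, -9, 0, -1, 7; range = 7 − (-9) = 16.
v-values: 8, -5, -1, -6, -1, 1; range = 8 − (-6) = 14.
Area = (16 × 14) / 2 = 112.

112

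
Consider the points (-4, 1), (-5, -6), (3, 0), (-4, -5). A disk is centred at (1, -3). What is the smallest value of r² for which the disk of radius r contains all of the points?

45

The required radius is the distance from (1, -3) to the farthest point.
Squared distances: 41, 45, 13, 29.
Maximum is 45, attained at (-5, -6).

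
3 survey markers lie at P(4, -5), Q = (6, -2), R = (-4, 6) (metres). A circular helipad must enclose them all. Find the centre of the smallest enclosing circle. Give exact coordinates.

Side lengths²: PQ² = 13, PR² = 185, QR² = 164.
Since PR² = 185 ≥ 164 + 13 = 177, the angle opposite PR is not acute, so the smallest enclosing circle has PR as diameter.
Centre = midpoint of PR = (0, 0.5), r² = 185/4 = 46.25.
Centre = (0, 0.5).

(0, 0.5)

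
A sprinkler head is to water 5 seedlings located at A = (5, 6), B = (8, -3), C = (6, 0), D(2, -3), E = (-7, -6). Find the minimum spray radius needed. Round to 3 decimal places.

8.551

The minimum enclosing circle is determined by three boundary points: A, B, E.
Their circumcentre is (-0.25, -0.75) with r² = 73.125.
The farthest remaining point C is at distance² 39.625 ≤ 73.125.
r = √(73.125) ≈ 8.551.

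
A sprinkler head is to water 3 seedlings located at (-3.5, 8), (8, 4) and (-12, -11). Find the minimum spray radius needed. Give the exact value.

Call the three points A, B, C in the order given.
Side lengths²: AB² = 148.25, AC² = 433.25, BC² = 625.
Since BC² = 625 ≥ 433.25 + 148.25 = 581.5, the angle opposite BC is not acute, so the smallest enclosing circle has BC as diameter.
Centre = midpoint of BC = (-2, -3.5), r² = 625/4 = 156.25.
r = √(156.25) = 12.5.

12.5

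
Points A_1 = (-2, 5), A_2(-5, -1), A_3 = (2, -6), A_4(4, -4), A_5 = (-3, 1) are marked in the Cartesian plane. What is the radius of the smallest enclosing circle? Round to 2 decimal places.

A smallest enclosing disk is always determined by at most three of the input points on its boundary.
The farthest pair is A_1–A_3 with squared distance 137. The circle on this segment as diameter has centre (0, -0.5) and r² = 137/4 = 34.25.
Check A_2: distance² to centre = 25.25 ≤ 34.25, so it lies inside.
All remaining points lie in this disk, and no smaller disk contains both endpoints, so this is the minimum enclosing circle.
r = √(34.25) ≈ 5.85.

5.85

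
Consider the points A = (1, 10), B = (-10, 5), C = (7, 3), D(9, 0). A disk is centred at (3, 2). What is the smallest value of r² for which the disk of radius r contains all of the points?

178

The required radius is the distance from (3, 2) to the farthest point.
Squared distances: 68, 178, 17, 40.
Maximum is 178, attained at B.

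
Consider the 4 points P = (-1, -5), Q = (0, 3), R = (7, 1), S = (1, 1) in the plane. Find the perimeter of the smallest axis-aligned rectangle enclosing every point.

Width = max x − min x = 7 − (-1) = 8.
Height = max y − min y = 3 − (-5) = 8.
Perimeter = 2(8 + 8) = 32.

32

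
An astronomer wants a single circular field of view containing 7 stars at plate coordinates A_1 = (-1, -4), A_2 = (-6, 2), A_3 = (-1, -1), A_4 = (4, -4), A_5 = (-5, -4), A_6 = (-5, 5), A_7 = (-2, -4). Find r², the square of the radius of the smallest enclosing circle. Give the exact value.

40.5

By Welzl's lemma the MEC is supported by two points (diametrically opposite) or three points (on a circumcircle).
The farthest pair is A_4–A_6 with squared distance 162. The circle on this segment as diameter has centre (-0.5, 0.5) and r² = 162/4 = 40.5.
Check A_1: distance² to centre = 20.5 ≤ 40.5, so it lies inside.
All remaining points lie in this disk, and no smaller disk contains both endpoints, so this is the minimum enclosing circle.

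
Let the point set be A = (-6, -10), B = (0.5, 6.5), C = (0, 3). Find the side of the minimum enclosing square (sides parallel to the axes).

The bounding box has width 6.5 and height 16.5.
An axis-aligned square enclosing the set must have side ≥ max(width, height).
So the minimum side is max(6.5, 16.5) = 16.5.

16.5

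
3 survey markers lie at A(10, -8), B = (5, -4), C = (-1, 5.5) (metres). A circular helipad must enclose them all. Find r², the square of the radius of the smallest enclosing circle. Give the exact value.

Side lengths²: AB² = 41, AC² = 303.25, BC² = 126.25.
Since AC² = 303.25 ≥ 126.25 + 41 = 167.25, the angle opposite AC is not acute, so the smallest enclosing circle has AC as diameter.
Centre = midpoint of AC = (4.5, -1.25), r² = 303.25/4 = 75.8125.

75.8125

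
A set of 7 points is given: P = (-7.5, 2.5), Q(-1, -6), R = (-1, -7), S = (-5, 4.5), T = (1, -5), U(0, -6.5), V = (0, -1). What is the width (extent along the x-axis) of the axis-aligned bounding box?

max x = 1, min x = -7.5, so width = 8.5.

8.5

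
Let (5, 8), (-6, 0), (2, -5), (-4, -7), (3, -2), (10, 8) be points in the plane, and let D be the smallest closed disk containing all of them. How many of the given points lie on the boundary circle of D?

By Welzl's lemma the MEC is supported by two points (diametrically opposite) or three points (on a circumcircle).
The farthest pair is (-4, -7)–(10, 8) with squared distance 421. The circle on this segment as diameter has centre (3, 0.5) and r² = 421/4 = 105.25.
Check (5, 8): distance² to centre = 60.25 ≤ 105.25, so it lies inside.
All remaining points lie in this disk, and no smaller disk contains both endpoints, so this is the minimum enclosing circle.
The points at distance exactly r from the centre are (-4, -7), (10, 8) — 2 points.

2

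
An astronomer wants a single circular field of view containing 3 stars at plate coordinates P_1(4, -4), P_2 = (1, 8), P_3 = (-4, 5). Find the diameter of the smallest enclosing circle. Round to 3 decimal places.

Side lengths²: P_1P_2² = 153, P_1P_3² = 145, P_2P_3² = 34.
Since P_1P_2² = 153 < 145 + 34 = 179, the triangle is acute, so the smallest enclosing circle is the circumcircle.
Circumcentre = (63/46, 79/46), r² = 41905/1058.
Diameter = 2r = 2√(41905/1058) ≈ 12.587.

12.587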